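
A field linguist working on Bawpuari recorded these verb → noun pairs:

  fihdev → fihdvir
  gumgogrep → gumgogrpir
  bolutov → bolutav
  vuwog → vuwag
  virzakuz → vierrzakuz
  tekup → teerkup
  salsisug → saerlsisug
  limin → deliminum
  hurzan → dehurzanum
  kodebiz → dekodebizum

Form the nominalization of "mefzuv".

meerfzuv

fihdev and bolutov both end in -v yet inflect differently (fihdvir, bolutav), so the final letter is not what conditions the rule; the last vowel is.
"mefzuv" has last vowel 'u'. The stems whose last vowel is 'u' (virzakuz → vierrzakuz, tekup → teerkup, salsisug → saerlsisug) insert -er- after the first vowel.
So mefzuv → meerfzuv.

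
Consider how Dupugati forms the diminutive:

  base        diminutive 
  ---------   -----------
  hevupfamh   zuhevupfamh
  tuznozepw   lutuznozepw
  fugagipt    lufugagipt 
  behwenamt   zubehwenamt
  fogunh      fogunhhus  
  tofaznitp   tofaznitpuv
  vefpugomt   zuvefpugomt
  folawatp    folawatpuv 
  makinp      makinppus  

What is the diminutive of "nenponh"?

nenponhhus

folawatp and makinp both end in -p yet inflect differently (folawatpuv, makinppus), so the final letter is not what conditions the rule; the second-to-last letter is.
"nenponh" has second-to-last letter 'n'. The stems whose second-to-last letter is 'n' (makinp → makinppus, fogunh → fogunhhus) double the final consonant and add -us.
The other patterns: stems whose second-to-last letter is 'm' add the prefix zu-; stems whose second-to-last letter is 't' add -uv; stems whose second-to-last letter is 'p' add the prefix lu-.
So nenponh → nenponhhus.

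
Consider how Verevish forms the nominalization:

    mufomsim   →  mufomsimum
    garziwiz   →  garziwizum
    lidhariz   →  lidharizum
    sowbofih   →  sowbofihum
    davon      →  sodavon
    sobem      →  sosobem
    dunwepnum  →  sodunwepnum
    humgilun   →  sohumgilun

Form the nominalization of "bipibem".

sobipibem

"bipibem" has last vowel 'e'. The one such stem in the data (sobem → sosobem) adds the prefix so-, so the same rule applies.
So bipibem → sobipibem.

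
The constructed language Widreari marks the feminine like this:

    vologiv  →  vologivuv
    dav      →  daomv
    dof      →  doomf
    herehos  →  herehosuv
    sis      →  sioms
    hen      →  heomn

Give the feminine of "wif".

herehos and sis both end in -s yet inflect differently (herehosuv, sioms), so the final letter is not what conditions the rule; the number of vowels is.
"wif" has 1 vowel. The stems with 1 vowel (sis → sioms, dav → daomv, dof → doomf) insert -om- after the first vowel.
So wif → wiomf.

wiomf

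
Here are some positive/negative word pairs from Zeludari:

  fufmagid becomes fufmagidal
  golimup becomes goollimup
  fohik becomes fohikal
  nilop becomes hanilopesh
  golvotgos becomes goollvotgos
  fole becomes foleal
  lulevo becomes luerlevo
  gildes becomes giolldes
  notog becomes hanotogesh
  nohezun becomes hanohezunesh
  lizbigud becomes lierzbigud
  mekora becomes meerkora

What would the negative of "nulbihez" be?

golimup and nilop both end in -p yet inflect differently (goollimup, hanilopesh), so the final letter is not what conditions the rule; the first letter is.
"nulbihez" begins with n-. The stems beginning with n- (notog → hanotogesh, nohezun → hanohezunesh, nilop → hanilopesh) add ha- … -esh around the stem.
So nulbihez → hanulbihezesh.

hanulbihezesh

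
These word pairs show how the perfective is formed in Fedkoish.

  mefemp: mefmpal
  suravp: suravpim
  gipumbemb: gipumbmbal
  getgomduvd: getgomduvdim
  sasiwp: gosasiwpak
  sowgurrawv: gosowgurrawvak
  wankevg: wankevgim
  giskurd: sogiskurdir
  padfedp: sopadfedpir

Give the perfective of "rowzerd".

sorowzerdir

"rowzerd" has second-to-last letter 'r'. The one such stem in the data (giskurd → sogiskurdir) adds so- … -ir around the stem, so the same rule applies.
So rowzerd → sorowzerdir.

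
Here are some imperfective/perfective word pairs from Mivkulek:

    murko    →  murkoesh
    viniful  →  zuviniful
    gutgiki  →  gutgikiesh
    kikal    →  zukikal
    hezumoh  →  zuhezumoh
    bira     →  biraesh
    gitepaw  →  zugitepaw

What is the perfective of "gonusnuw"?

zugonusnuw

bira and gitepaw both have last vowel 'a' yet inflect differently (biraesh, zugitepaw), so the last vowel is not what conditions the rule; whether the stem ends in a vowel or a consonant is.
"gonusnuw" ends in a consonant. The stems ending in a consonant (gitepaw → zugitepaw, kikal → zukikal, hezumoh → zuhezumoh) add the prefix zu-.
The other pattern: stems ending in a vowel add -esh.
So gonusnuw → zugonusnuw.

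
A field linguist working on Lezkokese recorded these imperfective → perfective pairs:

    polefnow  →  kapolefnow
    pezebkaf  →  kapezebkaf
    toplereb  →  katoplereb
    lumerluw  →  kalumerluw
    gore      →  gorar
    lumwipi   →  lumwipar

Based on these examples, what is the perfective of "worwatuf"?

toplereb and gore both have last vowel 'e' yet inflect differently (katoplereb, gorar), so the last vowel is not what conditions the rule; whether the stem ends in a vowel or a consonant is.
"worwatuf" ends in a consonant. The stems ending in a consonant (polefnow → kapolefnow, pezebkaf → kapezebkaf, toplereb → katoplereb) add the prefix ka-.
The other pattern: stems ending in a vowel drop the final letter and add -ar.
So worwatuf → kaworwatuf.

kaworwatuf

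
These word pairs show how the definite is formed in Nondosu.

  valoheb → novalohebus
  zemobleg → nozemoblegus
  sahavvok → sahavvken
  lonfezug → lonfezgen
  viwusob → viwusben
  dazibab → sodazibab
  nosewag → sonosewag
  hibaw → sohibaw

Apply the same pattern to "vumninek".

zemobleg and lonfezug both end in -g yet inflect differently (nozemoblegus, lonfezgen), so the final letter is not what conditions the rule; the last vowel is.
"vumninek" has last vowel 'e'. The stems whose last vowel is 'e' (valoheb → novalohebus, zemobleg → nozemoblegus) add no- … -us around the stem.
So vumninek → novumninekus.

novumninekus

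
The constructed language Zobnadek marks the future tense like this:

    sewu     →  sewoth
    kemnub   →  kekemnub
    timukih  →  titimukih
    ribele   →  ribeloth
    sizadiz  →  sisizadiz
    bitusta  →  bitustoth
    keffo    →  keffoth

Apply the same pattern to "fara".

faroth

"fara" ends in a vowel. The stems ending in a vowel (bitusta → bitustoth, keffo → keffoth, sewu → sewoth) drop the final letter and add -oth.
The other pattern: stems ending in a consonant repeat the first consonant+vowel as a prefix.
So fara → faroth.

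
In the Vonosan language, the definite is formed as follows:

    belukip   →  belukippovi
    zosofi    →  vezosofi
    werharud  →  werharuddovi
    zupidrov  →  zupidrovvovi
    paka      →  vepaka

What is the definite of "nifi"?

zosofi and belukip both have last vowel 'i' yet inflect differently (vezosofi, belukippovi), so the last vowel is not what conditions the rule; whether the stem ends in a vowel or a consonant is.
"nifi" ends in a vowel. The stems ending in a vowel (zosofi → vezosofi, paka → vepaka) add the prefix ve-.
The other pattern: stems ending in a consonant double the final consonant and add -ovi.
So nifi → venifi.

venifi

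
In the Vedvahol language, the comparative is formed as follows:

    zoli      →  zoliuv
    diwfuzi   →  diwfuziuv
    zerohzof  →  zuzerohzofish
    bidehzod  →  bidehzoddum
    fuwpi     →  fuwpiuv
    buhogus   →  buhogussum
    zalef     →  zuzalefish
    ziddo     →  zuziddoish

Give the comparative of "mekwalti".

"mekwalti" ends in -i. The stems ending in -i (zoli → zoliuv, diwfuzi → diwfuziuv, fuwpi → fuwpiuv) add -uv.
So mekwalti → mekwaltiuv.

mekwaltiuv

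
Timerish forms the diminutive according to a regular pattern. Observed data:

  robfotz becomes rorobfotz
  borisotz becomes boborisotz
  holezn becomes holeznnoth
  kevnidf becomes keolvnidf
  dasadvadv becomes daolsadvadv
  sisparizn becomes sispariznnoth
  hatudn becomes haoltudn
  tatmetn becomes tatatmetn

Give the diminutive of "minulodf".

hatudn and sisparizn both end in -n yet inflect differently (haoltudn, sispariznnoth), so the final letter is not what conditions the rule; the second-to-last letter is.
"minulodf" has second-to-last letter 'd'. The stems whose second-to-last letter is 'd' (kevnidf → keolvnidf, dasadvadv → daolsadvadv, hatudn → haoltudn) insert -ol- after the first vowel.
The other patterns: stems whose second-to-last letter is 'z' double the final consonant and add -oth; stems whose second-to-last letter is 't' repeat the first consonant+vowel as a prefix.
So minulodf → miolnulodf.

miolnulodf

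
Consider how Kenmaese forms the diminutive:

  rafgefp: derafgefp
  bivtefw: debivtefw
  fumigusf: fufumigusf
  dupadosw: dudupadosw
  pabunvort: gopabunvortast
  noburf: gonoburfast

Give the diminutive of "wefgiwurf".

bivtefw and dupadosw both end in -w yet inflect differently (debivtefw, dudupadosw), so the final letter is not what conditions the rule; the second-to-last letter is.
"wefgiwurf" has second-to-last letter 'r'. The stems whose second-to-last letter is 'r' (pabunvort → gopabunvortast, noburf → gonoburfast) add go- … -ast around the stem.
So wefgiwurf → gowefgiwurfast.

gowefgiwurfast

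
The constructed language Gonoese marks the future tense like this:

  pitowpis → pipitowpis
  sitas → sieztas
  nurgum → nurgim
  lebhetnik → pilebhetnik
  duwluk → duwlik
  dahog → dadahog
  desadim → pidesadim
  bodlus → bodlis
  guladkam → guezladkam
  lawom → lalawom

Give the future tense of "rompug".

rompig

lawom and desadim both end in -m yet inflect differently (lalawom, pidesadim), so the final letter is not what conditions the rule; the last vowel is.
"rompug" has last vowel 'u'. The stems whose last vowel is 'u' (bodlus → bodlis, nurgum → nurgim, duwluk → duwlik) change the last vowel to 'i'.
So rompug → rompig.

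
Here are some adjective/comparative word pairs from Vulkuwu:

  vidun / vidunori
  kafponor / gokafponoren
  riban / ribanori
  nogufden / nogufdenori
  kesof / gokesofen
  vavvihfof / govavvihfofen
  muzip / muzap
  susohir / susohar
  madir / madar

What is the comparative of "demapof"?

godemapofen

madir and kafponor both end in -r yet inflect differently (madar, gokafponoren), so the final letter is not what conditions the rule; the last vowel is.
"demapof" has last vowel 'o'. The stems whose last vowel is 'o' (vavvihfof → govavvihfofen, kafponor → gokafponoren, kesof → gokesofen) add go- … -en around the stem.
So demapof → godemapofen.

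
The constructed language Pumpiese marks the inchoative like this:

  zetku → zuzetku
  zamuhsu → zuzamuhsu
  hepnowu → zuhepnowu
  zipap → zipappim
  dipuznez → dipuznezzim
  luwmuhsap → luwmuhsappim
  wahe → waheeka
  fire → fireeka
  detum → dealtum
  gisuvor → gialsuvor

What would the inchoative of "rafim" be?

"rafim" ends in -m. The one such stem in the data (detum → dealtum) inserts -al- after the first vowel (as does gisuvor), so the same rule applies.
The other patterns: stems ending in -u add the prefix zu-; stems ending in -p or -z double the final consonant and add -im; stems ending in -e add -eka.
So rafim → raalfim.

raalfim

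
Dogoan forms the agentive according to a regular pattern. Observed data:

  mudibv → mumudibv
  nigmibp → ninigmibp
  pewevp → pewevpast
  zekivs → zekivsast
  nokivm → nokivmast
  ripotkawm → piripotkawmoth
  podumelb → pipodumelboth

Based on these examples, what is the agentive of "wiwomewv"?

piwiwomewvoth

"wiwomewv" has second-to-last letter 'w'. The one such stem in the data (ripotkawm → piripotkawmoth) adds pi- … -oth around the stem, so the same rule applies.
So wiwomewv → piwiwomewvoth.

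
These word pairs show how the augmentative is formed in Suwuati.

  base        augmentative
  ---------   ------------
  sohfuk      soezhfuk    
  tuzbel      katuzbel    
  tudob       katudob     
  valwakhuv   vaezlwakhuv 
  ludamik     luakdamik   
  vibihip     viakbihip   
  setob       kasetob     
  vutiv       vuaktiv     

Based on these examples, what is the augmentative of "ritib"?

ludamik and sohfuk both end in -k yet inflect differently (luakdamik, soezhfuk), so the final letter is not what conditions the rule; the last vowel is.
"ritib" has last vowel 'i'. The stems whose last vowel is 'i' (vutiv → vuaktiv, vibihip → viakbihip, ludamik → luakdamik) insert -ak- after the first vowel.
The other patterns: stems whose last vowel is 'u' insert -ez- after the first vowel; stems whose last vowel is 'e' or 'o' add the prefix ka-.
So ritib → riaktib.

riaktib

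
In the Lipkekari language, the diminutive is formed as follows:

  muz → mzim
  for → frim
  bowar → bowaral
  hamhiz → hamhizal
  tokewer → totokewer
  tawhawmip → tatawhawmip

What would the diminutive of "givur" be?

givural

for and bowar both end in -r yet inflect differently (frim, bowaral), so the final letter is not what conditions the rule; the number of vowels is.
"givur" has 2 vowels. The stems with 2 vowels (bowar → bowaral, hamhiz → hamhizal) add -al.
So givur → givural.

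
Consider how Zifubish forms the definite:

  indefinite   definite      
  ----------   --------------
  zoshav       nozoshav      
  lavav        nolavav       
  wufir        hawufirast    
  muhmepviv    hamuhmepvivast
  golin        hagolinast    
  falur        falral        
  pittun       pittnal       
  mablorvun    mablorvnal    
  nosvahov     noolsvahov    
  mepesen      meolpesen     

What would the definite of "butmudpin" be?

zoshav and muhmepviv both end in -v yet inflect differently (nozoshav, hamuhmepvivast), so the final letter is not what conditions the rule; the last vowel is.
"butmudpin" has last vowel 'i'. The stems whose last vowel is 'i' (wufir → hawufirast, muhmepviv → hamuhmepvivast, golin → hagolinast) add ha- … -ast around the stem.
So butmudpin → habutmudpinast.

habutmudpinast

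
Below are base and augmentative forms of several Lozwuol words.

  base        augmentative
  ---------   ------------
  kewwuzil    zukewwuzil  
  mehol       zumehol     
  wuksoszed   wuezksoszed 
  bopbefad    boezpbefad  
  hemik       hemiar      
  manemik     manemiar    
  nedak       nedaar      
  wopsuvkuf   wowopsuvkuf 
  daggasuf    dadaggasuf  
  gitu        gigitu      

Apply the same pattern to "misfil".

kewwuzil and hemik both have last vowel 'i' yet inflect differently (zukewwuzil, hemiar), so the last vowel is not what conditions the rule; the final letter is.
"misfil" ends in -l. The stems ending in -l (kewwuzil → zukewwuzil, mehol → zumehol) add the prefix zu-.
The other patterns: stems ending in -d insert -ez- after the first vowel; stems ending in -k drop the final letter and add -ar; stems ending in -f or -u repeat the first consonant+vowel as a prefix.
So misfil → zumisfil.

zumisfil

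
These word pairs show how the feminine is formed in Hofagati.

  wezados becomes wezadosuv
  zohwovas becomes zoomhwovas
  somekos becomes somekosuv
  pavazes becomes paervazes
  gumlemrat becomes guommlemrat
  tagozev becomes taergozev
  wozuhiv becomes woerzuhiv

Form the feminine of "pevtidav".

peomvtidav

somekos and zohwovas both end in -s yet inflect differently (somekosuv, zoomhwovas), so the final letter is not what conditions the rule; the last vowel is.
"pevtidav" has last vowel 'a'. The stems whose last vowel is 'a' (gumlemrat → guommlemrat, zohwovas → zoomhwovas) insert -om- after the first vowel.
The other patterns: stems whose last vowel is 'o' add -uv; stems whose last vowel is 'e' or 'i' insert -er- after the first vowel.
So pevtidav → peomvtidav.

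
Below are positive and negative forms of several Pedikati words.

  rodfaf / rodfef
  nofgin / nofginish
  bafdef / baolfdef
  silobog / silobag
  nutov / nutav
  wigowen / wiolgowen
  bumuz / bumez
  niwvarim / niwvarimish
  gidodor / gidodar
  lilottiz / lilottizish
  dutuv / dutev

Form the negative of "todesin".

todesinish

lilottiz and bumuz both end in -z yet inflect differently (lilottizish, bumez), so the final letter is not what conditions the rule; the last vowel is.
"todesin" has last vowel 'i'. The stems whose last vowel is 'i' (lilottiz → lilottizish, niwvarim → niwvarimish, nofgin → nofginish) add -ish.
So todesin → todesinish.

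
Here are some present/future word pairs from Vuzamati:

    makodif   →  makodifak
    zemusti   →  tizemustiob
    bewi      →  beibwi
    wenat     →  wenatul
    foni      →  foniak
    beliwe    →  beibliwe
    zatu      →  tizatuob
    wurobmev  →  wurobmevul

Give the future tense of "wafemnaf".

zemusti and bewi both end in -i yet inflect differently (tizemustiob, beibwi), so the final letter is not what conditions the rule; the first letter is.
"wafemnaf" begins with w-. The stems beginning with w- (wenat → wenatul, wurobmev → wurobmevul) add -ul.
So wafemnaf → wafemnaful.

wafemnaful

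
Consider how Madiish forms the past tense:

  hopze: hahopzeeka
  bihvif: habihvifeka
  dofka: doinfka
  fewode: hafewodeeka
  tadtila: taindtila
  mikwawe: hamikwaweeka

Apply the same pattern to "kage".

hakageeka

tadtila and fewode both have 3 vowels yet inflect differently (taindtila, hafewodeeka), so the number of vowels is not what conditions the rule; the final letter is.
"kage" ends in -e. The stems ending in -e (fewode → hafewodeeka, mikwawe → hamikwaweeka, hopze → hahopzeeka) add ha- … -eka around the stem.
The other pattern: stems ending in -a insert -in- after the first vowel.
So kage → hakageeka.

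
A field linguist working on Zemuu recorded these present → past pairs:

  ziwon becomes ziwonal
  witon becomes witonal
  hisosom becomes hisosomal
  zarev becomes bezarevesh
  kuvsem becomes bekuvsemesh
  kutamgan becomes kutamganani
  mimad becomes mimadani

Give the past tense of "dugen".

hisosom and kuvsem both end in -m yet inflect differently (hisosomal, bekuvsemesh), so the final letter is not what conditions the rule; the last vowel is.
"dugen" has last vowel 'e'. The stems whose last vowel is 'e' (zarev → bezarevesh, kuvsem → bekuvsemesh) add be- … -esh around the stem.
The other patterns: stems whose last vowel is 'o' add -al; stems whose last vowel is 'a' add -ani.
So dugen → bedugenesh.

bedugenesh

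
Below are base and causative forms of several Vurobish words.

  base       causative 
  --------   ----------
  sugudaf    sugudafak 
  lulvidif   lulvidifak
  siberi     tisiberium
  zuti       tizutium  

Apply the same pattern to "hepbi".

lulvidif and siberi both have last vowel 'i' yet inflect differently (lulvidifak, tisiberium), so the last vowel is not what conditions the rule; the final letter is.
"hepbi" ends in -i. The stems ending in -i (siberi → tisiberium, zuti → tizutium) add ti- … -um around the stem.
The other pattern: stems ending in -f add -ak.
So hepbi → tihepbium.

tihepbium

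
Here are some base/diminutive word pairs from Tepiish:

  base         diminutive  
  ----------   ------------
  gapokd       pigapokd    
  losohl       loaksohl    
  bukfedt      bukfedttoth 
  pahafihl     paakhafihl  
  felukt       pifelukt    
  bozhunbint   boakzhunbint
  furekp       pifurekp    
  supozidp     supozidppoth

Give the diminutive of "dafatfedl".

"dafatfedl" has second-to-last letter 'd'. The stems whose second-to-last letter is 'd' (bukfedt → bukfedttoth, supozidp → supozidppoth) double the final consonant and add -oth.
The other patterns: stems whose second-to-last letter is 'h' or 'n' insert -ak- after the first vowel; stems whose second-to-last letter is 'k' add the prefix pi-.
So dafatfedl → dafatfedlloth.

dafatfedlloth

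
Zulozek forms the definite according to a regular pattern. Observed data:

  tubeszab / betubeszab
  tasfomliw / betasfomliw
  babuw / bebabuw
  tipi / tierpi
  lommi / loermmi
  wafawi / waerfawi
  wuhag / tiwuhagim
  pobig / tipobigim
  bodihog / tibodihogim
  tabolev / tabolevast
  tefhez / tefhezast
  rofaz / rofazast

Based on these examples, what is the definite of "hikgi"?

hierkgi

tasfomliw and tipi both have last vowel 'i' yet inflect differently (betasfomliw, tierpi), so the last vowel is not what conditions the rule; the final letter is.
"hikgi" ends in -i. The stems ending in -i (tipi → tierpi, lommi → loermmi, wafawi → waerfawi) insert -er- after the first vowel.
So hikgi → hierkgi.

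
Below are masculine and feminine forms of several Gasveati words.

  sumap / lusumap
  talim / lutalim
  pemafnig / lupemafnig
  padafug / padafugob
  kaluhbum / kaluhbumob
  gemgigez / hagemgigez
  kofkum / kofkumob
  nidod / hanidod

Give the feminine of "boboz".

haboboz

"boboz" has last vowel 'o'. The one such stem in the data (nidod → hanidod) adds the prefix ha-, so the same rule applies.
The other patterns: stems whose last vowel is 'u' add -ob; stems whose last vowel is 'a' or 'i' add the prefix lu-.
So boboz → haboboz.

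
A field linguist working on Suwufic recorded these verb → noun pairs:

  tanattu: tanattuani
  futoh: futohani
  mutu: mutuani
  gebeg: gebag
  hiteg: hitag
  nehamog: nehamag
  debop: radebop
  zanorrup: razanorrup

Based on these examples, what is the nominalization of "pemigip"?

futoh and nehamog both have last vowel 'o' yet inflect differently (futohani, nehamag), so the last vowel is not what conditions the rule; the final letter is.
"pemigip" ends in -p. The stems ending in -p (debop → radebop, zanorrup → razanorrup) add the prefix ra-.
The other patterns: stems ending in -h or -u add -ani; stems ending in -g change the last vowel to 'a'.
So pemigip → rapemigip.

rapemigip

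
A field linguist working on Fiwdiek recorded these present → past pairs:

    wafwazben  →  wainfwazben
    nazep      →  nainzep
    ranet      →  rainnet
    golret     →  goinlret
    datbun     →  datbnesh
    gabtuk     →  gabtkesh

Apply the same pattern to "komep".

koinmep

wafwazben and datbun both end in -n yet inflect differently (wainfwazben, datbnesh), so the final letter is not what conditions the rule; the last vowel is.
"komep" has last vowel 'e'. The stems whose last vowel is 'e' (wafwazben → wainfwazben, nazep → nainzep, ranet → rainnet) insert -in- after the first vowel.
The other pattern: stems whose last vowel is 'u' delete the last vowel and add -esh.
So komep → koinmep.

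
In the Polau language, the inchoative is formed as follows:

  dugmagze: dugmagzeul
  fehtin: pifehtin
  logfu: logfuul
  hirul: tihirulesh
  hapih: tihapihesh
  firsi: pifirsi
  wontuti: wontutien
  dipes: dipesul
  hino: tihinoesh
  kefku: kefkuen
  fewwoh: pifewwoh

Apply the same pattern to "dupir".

fewwoh and hapih both end in -h yet inflect differently (pifewwoh, tihapihesh), so the final letter is not what conditions the rule; the first letter is.
"dupir" begins with d-. The stems beginning with d- (dugmagze → dugmagzeul, dipes → dipesul) add -ul.
The other patterns: stems beginning with f- add the prefix pi-; stems beginning with h- add ti- … -esh around the stem; stems beginning with k- or w- add -en.
So dupir → dupirul.

dupirul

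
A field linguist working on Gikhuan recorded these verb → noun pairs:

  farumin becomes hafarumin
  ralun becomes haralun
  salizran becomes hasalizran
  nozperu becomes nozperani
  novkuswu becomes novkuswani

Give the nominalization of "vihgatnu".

vihgatnani

ralun and nozperu both have last vowel 'u' yet inflect differently (haralun, nozperani), so the last vowel is not what conditions the rule; whether the stem ends in a vowel or a consonant is.
"vihgatnu" ends in a vowel. The stems ending in a vowel (nozperu → nozperani, novkuswu → novkuswani) drop the final letter and add -ani.
So vihgatnu → vihgatnani.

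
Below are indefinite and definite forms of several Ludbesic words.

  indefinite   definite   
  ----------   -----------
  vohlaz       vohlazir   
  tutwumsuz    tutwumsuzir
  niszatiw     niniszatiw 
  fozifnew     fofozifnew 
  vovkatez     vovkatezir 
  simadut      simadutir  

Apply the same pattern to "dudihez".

fozifnew and vovkatez both have last vowel 'e' yet inflect differently (fofozifnew, vovkatezir), so the last vowel is not what conditions the rule; the final letter is.
"dudihez" ends in -z. The stems ending in -z (vovkatez → vovkatezir, vohlaz → vohlazir, tutwumsuz → tutwumsuzir) add -ir.
The other pattern: stems ending in -w repeat the first consonant+vowel as a prefix.
So dudihez → dudihezir.

dudihezir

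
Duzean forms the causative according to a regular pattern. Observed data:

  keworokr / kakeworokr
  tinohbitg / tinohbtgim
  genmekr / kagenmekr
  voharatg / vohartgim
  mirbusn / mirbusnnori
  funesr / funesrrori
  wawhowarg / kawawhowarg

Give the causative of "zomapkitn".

zomapktnim

tinohbitg and wawhowarg both end in -g yet inflect differently (tinohbtgim, kawawhowarg), so the final letter is not what conditions the rule; the second-to-last letter is.
"zomapkitn" has second-to-last letter 't'. The stems whose second-to-last letter is 't' (tinohbitg → tinohbtgim, voharatg → vohartgim) delete the last vowel and add -im.
The other patterns: stems whose second-to-last letter is 's' double the final consonant and add -ori; stems whose second-to-last letter is 'k' or 'r' add the prefix ka-.
So zomapkitn → zomapktnim.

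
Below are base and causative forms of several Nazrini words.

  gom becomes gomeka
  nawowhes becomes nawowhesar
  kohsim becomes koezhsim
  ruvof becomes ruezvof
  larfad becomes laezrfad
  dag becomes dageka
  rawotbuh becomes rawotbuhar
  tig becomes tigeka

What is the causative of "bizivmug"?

bizivmugar

"bizivmug" has 3 vowels. The stems with 3 vowels (rawotbuh → rawotbuhar, nawowhes → nawowhesar) add -ar.
The other patterns: stems with 1 vowel add -eka; stems with 2 vowels insert -ez- after the first vowel.
So bizivmug → bizivmugar.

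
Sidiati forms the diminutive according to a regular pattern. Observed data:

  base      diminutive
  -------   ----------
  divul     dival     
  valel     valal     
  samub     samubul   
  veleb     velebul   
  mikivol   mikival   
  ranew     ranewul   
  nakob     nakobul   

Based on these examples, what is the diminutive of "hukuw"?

valel and ranew both have last vowel 'e' yet inflect differently (valal, ranewul), so the last vowel is not what conditions the rule; the final letter is.
"hukuw" ends in -w. The one such stem in the data (ranew → ranewul) adds -ul, so the same rule applies.
So hukuw → hukuwul.

hukuwul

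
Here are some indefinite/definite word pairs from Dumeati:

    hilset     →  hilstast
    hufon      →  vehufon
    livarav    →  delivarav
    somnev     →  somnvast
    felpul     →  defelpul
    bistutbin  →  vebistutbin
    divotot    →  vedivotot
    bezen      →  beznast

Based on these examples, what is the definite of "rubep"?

rubpast

somnev and livarav both end in -v yet inflect differently (somnvast, delivarav), so the final letter is not what conditions the rule; the last vowel is.
"rubep" has last vowel 'e'. The stems whose last vowel is 'e' (hilset → hilstast, bezen → beznast, somnev → somnvast) delete the last vowel and add -ast.
The other patterns: stems whose last vowel is 'a' or 'u' add the prefix de-; stems whose last vowel is 'i' or 'o' add the prefix ve-.
So rubep → rubpast.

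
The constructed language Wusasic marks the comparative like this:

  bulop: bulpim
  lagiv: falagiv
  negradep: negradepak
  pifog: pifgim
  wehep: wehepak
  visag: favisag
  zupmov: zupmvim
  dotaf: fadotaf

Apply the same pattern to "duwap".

faduwap

"duwap" has last vowel 'a'. The stems whose last vowel is 'a' (dotaf → fadotaf, visag → favisag) add the prefix fa-.
So duwap → faduwap.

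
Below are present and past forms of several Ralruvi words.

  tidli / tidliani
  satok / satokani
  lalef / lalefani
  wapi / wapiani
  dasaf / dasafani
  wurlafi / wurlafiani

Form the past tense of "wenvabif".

Every pair shown (tidli → tidliani, satok → satokani, lalef → lalefani, …) follows the same rule: add -ani.
So wenvabif → wenvabifani.

wenvabifani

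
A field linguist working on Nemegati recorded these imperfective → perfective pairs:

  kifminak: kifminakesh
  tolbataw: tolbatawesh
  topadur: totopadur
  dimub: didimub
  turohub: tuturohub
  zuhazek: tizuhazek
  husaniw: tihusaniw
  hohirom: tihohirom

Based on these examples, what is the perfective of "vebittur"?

vevebittur

kifminak and zuhazek both end in -k yet inflect differently (kifminakesh, tizuhazek), so the final letter is not what conditions the rule; the last vowel is.
"vebittur" has last vowel 'u'. The stems whose last vowel is 'u' (topadur → totopadur, dimub → didimub, turohub → tuturohub) repeat the first consonant+vowel as a prefix.
So vebittur → vevebittur.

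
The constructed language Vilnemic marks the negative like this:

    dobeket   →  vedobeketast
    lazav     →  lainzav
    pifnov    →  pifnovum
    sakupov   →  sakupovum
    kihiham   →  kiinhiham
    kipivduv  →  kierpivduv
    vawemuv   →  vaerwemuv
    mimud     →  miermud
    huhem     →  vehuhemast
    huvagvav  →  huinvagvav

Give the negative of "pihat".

"pihat" has last vowel 'a'. The stems whose last vowel is 'a' (lazav → lainzav, huvagvav → huinvagvav, kihiham → kiinhiham) insert -in- after the first vowel.
The other patterns: stems whose last vowel is 'o' add -um; stems whose last vowel is 'e' add ve- … -ast around the stem; stems whose last vowel is 'u' insert -er- after the first vowel.
So pihat → piinhat.

piinhat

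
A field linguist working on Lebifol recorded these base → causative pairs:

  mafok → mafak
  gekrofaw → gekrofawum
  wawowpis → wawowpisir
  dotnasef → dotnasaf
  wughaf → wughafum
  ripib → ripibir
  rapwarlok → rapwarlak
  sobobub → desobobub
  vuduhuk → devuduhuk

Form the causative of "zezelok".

zezelak

vuduhuk and mafok both end in -k yet inflect differently (devuduhuk, mafak), so the final letter is not what conditions the rule; the last vowel is.
"zezelok" has last vowel 'o'. The stems whose last vowel is 'o' (mafok → mafak, rapwarlok → rapwarlak) change the last vowel to 'a'.
The other patterns: stems whose last vowel is 'a' add -um; stems whose last vowel is 'u' add the prefix de-; stems whose last vowel is 'i' add -ir.
So zezelok → zezelak.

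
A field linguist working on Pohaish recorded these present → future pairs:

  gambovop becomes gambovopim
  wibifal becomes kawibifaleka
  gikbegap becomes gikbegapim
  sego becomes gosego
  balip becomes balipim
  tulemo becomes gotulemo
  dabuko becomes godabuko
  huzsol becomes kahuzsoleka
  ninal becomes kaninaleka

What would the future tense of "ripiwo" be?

gambovop and huzsol both have last vowel 'o' yet inflect differently (gambovopim, kahuzsoleka), so the last vowel is not what conditions the rule; the final letter is.
"ripiwo" ends in -o. The stems ending in -o (dabuko → godabuko, sego → gosego, tulemo → gotulemo) add the prefix go-.
The other patterns: stems ending in -p add -im; stems ending in -l add ka- … -eka around the stem.
So ripiwo → goripiwo.

goripiwo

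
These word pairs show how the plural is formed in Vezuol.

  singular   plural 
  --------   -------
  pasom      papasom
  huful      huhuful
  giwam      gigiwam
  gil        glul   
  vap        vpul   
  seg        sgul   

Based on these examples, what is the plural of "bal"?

blul

"bal" has 1 vowel. The stems with 1 vowel (gil → glul, vap → vpul, seg → sgul) delete the last vowel and add -ul.
The other pattern: stems with 2 vowels repeat the first consonant+vowel as a prefix.
So bal → blul.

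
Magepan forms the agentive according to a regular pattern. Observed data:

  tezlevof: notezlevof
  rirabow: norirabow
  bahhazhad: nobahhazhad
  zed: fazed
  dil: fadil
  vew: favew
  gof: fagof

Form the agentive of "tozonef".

bahhazhad and zed both end in -d yet inflect differently (nobahhazhad, fazed), so the final letter is not what conditions the rule; the number of vowels is.
"tozonef" has 3 vowels. The stems with 3 vowels (tezlevof → notezlevof, rirabow → norirabow, bahhazhad → nobahhazhad) add the prefix no-.
So tozonef → notozonef.

notozonef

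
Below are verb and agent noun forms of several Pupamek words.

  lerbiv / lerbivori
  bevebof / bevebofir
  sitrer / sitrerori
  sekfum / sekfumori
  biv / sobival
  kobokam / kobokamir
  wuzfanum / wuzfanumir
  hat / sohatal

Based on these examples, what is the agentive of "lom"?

biv and lerbiv both end in -v yet inflect differently (sobival, lerbivori), so the final letter is not what conditions the rule; the number of vowels is.
"lom" has 1 vowel. The stems with 1 vowel (biv → sobival, hat → sohatal) add so- … -al around the stem.
So lom → solomal.

solomal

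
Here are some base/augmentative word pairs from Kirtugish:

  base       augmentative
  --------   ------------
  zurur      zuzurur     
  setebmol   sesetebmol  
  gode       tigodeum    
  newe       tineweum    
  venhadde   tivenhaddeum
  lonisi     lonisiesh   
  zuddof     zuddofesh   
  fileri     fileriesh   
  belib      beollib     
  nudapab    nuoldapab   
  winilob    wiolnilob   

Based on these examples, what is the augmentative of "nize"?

tinizeum

setebmol and zuddof both have last vowel 'o' yet inflect differently (sesetebmol, zuddofesh), so the last vowel is not what conditions the rule; the final letter is.
"nize" ends in -e. The stems ending in -e (gode → tigodeum, newe → tineweum, venhadde → tivenhaddeum) add ti- … -um around the stem.
The other patterns: stems ending in -l or -r repeat the first consonant+vowel as a prefix; stems ending in -f or -i add -esh; stems ending in -b insert -ol- after the first vowel.
So nize → tinizeum.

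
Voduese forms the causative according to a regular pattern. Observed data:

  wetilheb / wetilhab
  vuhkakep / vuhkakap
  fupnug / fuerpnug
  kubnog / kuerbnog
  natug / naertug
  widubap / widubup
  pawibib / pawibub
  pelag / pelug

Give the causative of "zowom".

zoerwom

"zowom" has last vowel 'o'. The one such stem in the data (kubnog → kuerbnog) inserts -er- after the first vowel (as do fupnug, natug), so the same rule applies.
The other patterns: stems whose last vowel is 'e' change the last vowel to 'a'; stems whose last vowel is 'a' or 'i' change the last vowel to 'u'.
So zowom → zoerwom.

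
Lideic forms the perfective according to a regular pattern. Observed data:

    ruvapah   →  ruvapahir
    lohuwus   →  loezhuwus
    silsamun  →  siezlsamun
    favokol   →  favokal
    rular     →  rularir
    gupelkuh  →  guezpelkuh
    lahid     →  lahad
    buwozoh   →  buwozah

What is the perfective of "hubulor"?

gupelkuh and ruvapah both end in -h yet inflect differently (guezpelkuh, ruvapahir), so the final letter is not what conditions the rule; the last vowel is.
"hubulor" has last vowel 'o'. The stems whose last vowel is 'o' (buwozoh → buwozah, favokol → favokal) change the last vowel to 'a'.
So hubulor → hubular.

hubular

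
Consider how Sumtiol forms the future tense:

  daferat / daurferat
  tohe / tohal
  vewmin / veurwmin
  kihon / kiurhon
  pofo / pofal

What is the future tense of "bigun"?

biurgun

kihon and pofo both have last vowel 'o' yet inflect differently (kiurhon, pofal), so the last vowel is not what conditions the rule; whether the stem ends in a vowel or a consonant is.
"bigun" ends in a consonant. The stems ending in a consonant (daferat → daurferat, kihon → kiurhon, vewmin → veurwmin) insert -ur- after the first vowel.
So bigun → biurgun.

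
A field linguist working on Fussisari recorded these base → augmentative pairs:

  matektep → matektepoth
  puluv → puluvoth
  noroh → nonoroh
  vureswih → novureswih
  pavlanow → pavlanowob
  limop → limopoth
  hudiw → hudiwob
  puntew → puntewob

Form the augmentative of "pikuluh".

"pikuluh" ends in -h. The stems ending in -h (noroh → nonoroh, vureswih → novureswih) add the prefix no-.
So pikuluh → nopikuluh.

nopikuluh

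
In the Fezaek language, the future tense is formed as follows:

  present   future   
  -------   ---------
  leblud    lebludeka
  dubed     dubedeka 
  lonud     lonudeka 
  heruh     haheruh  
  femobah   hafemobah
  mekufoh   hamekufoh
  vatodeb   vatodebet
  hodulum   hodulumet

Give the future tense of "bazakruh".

leblud and heruh both have last vowel 'u' yet inflect differently (lebludeka, haheruh), so the last vowel is not what conditions the rule; the final letter is.
"bazakruh" ends in -h. The stems ending in -h (heruh → haheruh, femobah → hafemobah, mekufoh → hamekufoh) add the prefix ha-.
The other patterns: stems ending in -d add -eka; stems ending in -b or -m add -et.
So bazakruh → habazakruh.

habazakruh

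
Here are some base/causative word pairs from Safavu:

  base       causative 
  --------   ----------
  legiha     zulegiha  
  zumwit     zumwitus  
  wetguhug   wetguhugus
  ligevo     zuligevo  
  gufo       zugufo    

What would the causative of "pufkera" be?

legiha and wetguhug both have 3 vowels yet inflect differently (zulegiha, wetguhugus), so the number of vowels is not what conditions the rule; whether the stem ends in a vowel or a consonant is.
"pufkera" ends in a vowel. The stems ending in a vowel (legiha → zulegiha, ligevo → zuligevo, gufo → zugufo) add the prefix zu-.
So pufkera → zupufkera.

zupufkera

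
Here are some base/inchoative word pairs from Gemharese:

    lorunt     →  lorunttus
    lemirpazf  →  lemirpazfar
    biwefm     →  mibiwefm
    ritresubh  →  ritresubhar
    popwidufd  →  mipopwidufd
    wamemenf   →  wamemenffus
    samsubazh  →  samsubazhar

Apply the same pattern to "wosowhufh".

wamemenf and lemirpazf both end in -f yet inflect differently (wamemenffus, lemirpazfar), so the final letter is not what conditions the rule; the second-to-last letter is.
"wosowhufh" has second-to-last letter 'f'. The stems whose second-to-last letter is 'f' (popwidufd → mipopwidufd, biwefm → mibiwefm) add the prefix mi-.
So wosowhufh → miwosowhufh.

miwosowhufh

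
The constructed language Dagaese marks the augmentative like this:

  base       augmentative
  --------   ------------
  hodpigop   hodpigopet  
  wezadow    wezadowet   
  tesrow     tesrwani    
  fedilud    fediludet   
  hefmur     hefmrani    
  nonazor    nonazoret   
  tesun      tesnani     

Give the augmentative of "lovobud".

tesrow and wezadow both end in -w yet inflect differently (tesrwani, wezadowet), so the final letter is not what conditions the rule; the number of vowels is.
"lovobud" has 3 vowels. The stems with 3 vowels (fedilud → fediludet, hodpigop → hodpigopet, wezadow → wezadowet) add -et.
So lovobud → lovobudet.

lovobudet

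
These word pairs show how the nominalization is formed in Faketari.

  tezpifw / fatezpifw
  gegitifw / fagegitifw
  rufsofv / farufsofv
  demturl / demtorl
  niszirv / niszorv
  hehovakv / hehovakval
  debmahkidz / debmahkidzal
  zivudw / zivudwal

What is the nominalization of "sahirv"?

sahorv

"sahirv" has second-to-last letter 'r'. The stems whose second-to-last letter is 'r' (demturl → demtorl, niszirv → niszorv) change the last vowel to 'o'.
So sahirv → sahorv.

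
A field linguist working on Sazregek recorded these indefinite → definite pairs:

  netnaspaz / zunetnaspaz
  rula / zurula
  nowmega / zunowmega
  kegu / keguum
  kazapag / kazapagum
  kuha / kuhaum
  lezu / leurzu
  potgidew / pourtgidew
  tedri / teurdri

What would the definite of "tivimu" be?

tiurvimu

"tivimu" begins with t-. The one such stem in the data (tedri → teurdri) inserts -ur- after the first vowel (as do lezu, potgidew), so the same rule applies.
So tivimu → tiurvimu.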